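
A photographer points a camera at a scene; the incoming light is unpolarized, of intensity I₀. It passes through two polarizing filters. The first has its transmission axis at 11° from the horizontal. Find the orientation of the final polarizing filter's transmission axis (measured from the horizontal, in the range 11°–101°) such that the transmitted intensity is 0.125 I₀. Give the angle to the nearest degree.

θ ≈ 71°

Unpolarized light through the first polarizer → I₁ = ½ I₀, now polarized at 11°.
Need I₂/I₀ = 0.125, so cos²(θ − 11°) = 0.125 / 0.5 = 0.25.
θ − 11° = arccos(√0.25) = 60.0°, giving θ ≈ 11 + 60.0 = 71.0°.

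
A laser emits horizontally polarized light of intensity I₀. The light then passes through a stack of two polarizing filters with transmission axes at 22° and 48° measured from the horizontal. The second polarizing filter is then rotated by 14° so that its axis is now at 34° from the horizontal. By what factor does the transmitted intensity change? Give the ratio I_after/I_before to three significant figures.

I_new/I_old ≈ 1.18

Before rotation:
By Malus's law, I₁ = I₀ cos²(22° − 0°) = I₀ cos²(22°) = 0.8597 I₀.
I₂ = I₁ cos²(48° − 22°) = 0.8597 I₀ · cos²(26°) = 0.6945 I₀.
After rotation:
I₁ = I₀ cos²(22° − 0°) = I₀ cos²(22°) = 0.8597 I₀.
I₂ = I₁ cos²(34° − 22°) = 0.8597 I₀ · cos²(12°) = 0.8225 I₀.
Ratio = 0.8225 / 0.6945 = 1.184.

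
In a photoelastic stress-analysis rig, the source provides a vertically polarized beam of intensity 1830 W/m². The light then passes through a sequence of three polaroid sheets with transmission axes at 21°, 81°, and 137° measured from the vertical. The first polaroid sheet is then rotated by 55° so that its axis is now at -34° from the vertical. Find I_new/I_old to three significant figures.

I_new/I_old ≈ 0.563

Before rotation:
By Malus's law, I₁ = I₀ cos²(21° − 0°) = I₀ cos²(21°) = 0.8716 I₀.
I₂ = I₁ cos²(81° − 21°) = 0.8716 I₀ · cos²(60°) = 0.2179 I₀.
I₃ = I₂ cos²(137° − 81°) = 0.2179 I₀ · cos²(56°) = 0.06813 I₀.
After rotation:
I₁ = I₀ cos²(-34° − 0°) = I₀ cos²(34°) = 0.6873 I₀.
Angle between axes 1 and 2: 65°. I₂ = 0.6873 I₀ · cos²(65°) = 0.1228 I₀.
I₃ = I₂ cos²(137° − 81°) = 0.1228 I₀ · cos²(56°) = 0.03839 I₀.
Ratio = 0.03839 / 0.06813 = 0.5634.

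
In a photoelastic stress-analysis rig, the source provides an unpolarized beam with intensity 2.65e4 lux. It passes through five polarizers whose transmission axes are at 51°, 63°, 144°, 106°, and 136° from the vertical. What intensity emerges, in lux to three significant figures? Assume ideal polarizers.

Unpolarized light through the first polarizer → I₁ = 2.65e4 lux/2 = 1.325e+04 lux, polarized at 51°.
I₂ = I₁ · cos²(12°) = 1.325e+04 · 0.9568 = 1.268e+04 lux.
I₃ = I₂ · cos²(81°) = 1.268e+04 · 0.02447 = 310.2 lux.
I₄ = I₃ · cos²(38°) = 310.2 · 0.621 = 192.6 lux.
I₅ = I₄ · cos²(30°) = 192.6 · 0.75 = 144.5 lux.

I ≈ 144 lux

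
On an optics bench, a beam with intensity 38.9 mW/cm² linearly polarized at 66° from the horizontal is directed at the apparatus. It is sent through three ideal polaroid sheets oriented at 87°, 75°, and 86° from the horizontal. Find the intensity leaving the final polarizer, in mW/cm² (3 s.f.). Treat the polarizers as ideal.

I ≈ 31.3 mW/cm²

By Malus's law, I₁ = 38.9 mW/cm² · cos²(21°) = 33.9 mW/cm².
I₂ = I₁ · cos²(12°) = 33.9 · 0.9568 = 32.44 mW/cm².
I₃ = I₂ · cos²(11°) = 32.44 · 0.9636 = 31.26 mW/cm².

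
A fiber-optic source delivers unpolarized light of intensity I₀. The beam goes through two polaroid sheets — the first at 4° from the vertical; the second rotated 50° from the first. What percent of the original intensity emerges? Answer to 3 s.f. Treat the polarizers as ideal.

Unpolarized light through the first polarizer → I₁ = ½ I₀, now polarized at 4°.
I₂ = I₁ cos²(50°) = 0.5 · 0.4132 I₀ = 0.2066 I₀.
That is 20.66% of the incident intensity.

≈ 20.7%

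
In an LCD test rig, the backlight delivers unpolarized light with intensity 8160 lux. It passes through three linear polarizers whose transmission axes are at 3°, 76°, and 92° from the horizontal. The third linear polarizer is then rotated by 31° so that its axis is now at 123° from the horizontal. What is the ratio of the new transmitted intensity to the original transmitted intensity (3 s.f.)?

I_new/I_old ≈ 0.503

Before rotation:
Unpolarized light through the first polarizer → I₁ = ½ I₀, now polarized at 3°.
I₂ = I₁ cos²(76° − 3°) = 0.5 I₀ · cos²(73°) = 0.04274 I₀.
I₃ = I₂ cos²(92° − 76°) = 0.04274 I₀ · cos²(16°) = 0.03949 I₀.
After rotation:
Unpolarized light through the first polarizer → I₁ = ½ I₀, now polarized at 3°.
I₂ = I₁ cos²(76° − 3°) = 0.5 I₀ · cos²(73°) = 0.04274 I₀.
I₃ = I₂ cos²(123° − 76°) = 0.04274 I₀ · cos²(47°) = 0.01988 I₀.
Ratio = 0.01988 / 0.03949 = 0.5034.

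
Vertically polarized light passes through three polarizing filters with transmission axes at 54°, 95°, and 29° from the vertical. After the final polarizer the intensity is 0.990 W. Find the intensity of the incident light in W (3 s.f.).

I₀ ≈ 30.4 W

I₁ = I₀ cos²(54° − 0°) = I₀ cos²(54°) = 0.3455 I₀.
I₂ = I₁ cos²(95° − 54°) = 0.3455 I₀ · cos²(41°) = 0.1968 I₀.
I₃ = I₂ cos²(29° − 95°) = 0.1968 I₀ · cos²(66°) = 0.03256 I₀.
So 0.990 W = 0.03256 I₀, giving I₀ = 0.990/0.03256 = 30.41 W.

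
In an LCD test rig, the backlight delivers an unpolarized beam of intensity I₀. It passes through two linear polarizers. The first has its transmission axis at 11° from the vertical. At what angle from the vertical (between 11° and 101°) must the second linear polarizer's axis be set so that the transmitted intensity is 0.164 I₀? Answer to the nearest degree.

Unpolarized light through the first polarizer → I₁ = ½ I₀, now polarized at 11°.
Need I₂/I₀ = 0.164, so cos²(θ − 11°) = 0.164 / 0.5 = 0.328.
θ − 11° = arccos(√0.328) = 55.1°, giving θ ≈ 11 + 55.1 = 66.1°.

θ ≈ 66°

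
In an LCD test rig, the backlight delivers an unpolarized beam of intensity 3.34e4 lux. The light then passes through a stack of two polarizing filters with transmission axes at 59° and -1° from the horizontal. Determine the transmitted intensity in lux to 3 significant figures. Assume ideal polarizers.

I ≈ 4180 lux

Unpolarized light through the first polarizer → I₁ = 3.34e4 lux/2 = 1.67e+04 lux, polarized at 59°.
I₂ = I₁ · cos²(60°) = 1.67e+04 · 0.25 = 4175 lux.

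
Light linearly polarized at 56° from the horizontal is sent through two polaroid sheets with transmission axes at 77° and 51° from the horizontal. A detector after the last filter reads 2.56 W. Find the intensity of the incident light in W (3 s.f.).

I₀ ≈ 3.64 W

By Malus's law, I₁ = I₀ cos²(77° − 56°) = I₀ cos²(21°) = 0.8716 I₀.
I₂ = I₁ cos²(51° − 77°) = 0.8716 I₀ · cos²(26°) = 0.7041 I₀.
So 2.56 W = 0.7041 I₀, giving I₀ = 2.56/0.7041 = 3.636 W.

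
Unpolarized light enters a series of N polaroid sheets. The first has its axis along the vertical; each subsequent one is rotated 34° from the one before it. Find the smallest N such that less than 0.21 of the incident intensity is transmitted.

N = 4

First polarizer halves the unpolarized light: factor 1/2.
Each further stage multiplies by cos²(34°) = 0.6873.
After N polarizers: T = 0.5·0.6873^(N−1). Require T < 0.21 ⇒ N−1 > ln(0.21/0.5)/ln(0.6873) = 2.31, so N−1 ≥ 3 and N = 4.
Check: N=4 gives T = 0.1623 < 0.21; N=3 gives T = 0.2362.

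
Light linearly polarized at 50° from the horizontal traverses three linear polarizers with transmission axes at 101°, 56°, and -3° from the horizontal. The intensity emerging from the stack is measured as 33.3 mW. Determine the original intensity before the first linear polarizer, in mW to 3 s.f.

By Malus's law, I₁ = I₀ cos²(101° − 50°) = I₀ cos²(51°) = 0.396 I₀.
I₂ = I₁ cos²(56° − 101°) = 0.396 I₀ · cos²(45°) = 0.198 I₀.
I₃ = I₂ cos²(-3° − 56°) = 0.198 I₀ · cos²(59°) = 0.05253 I₀.
So 33.3 mW = 0.05253 I₀, giving I₀ = 33.3/0.05253 = 633.9 mW.

I₀ ≈ 634 mW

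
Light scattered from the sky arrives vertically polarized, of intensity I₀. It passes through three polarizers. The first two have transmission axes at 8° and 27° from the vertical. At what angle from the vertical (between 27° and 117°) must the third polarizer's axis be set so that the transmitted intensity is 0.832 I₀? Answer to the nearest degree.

I₁ = I₀ cos²(8° − 0°) = I₀ cos²(8°) = 0.9806 I₀.
I₂ = I₁ cos²(27° − 8°) = 0.9806 I₀ · cos²(19°) = 0.8767 I₀.
Need I₃/I₀ = 0.832, so cos²(θ − 27°) = 0.832 / 0.8767 = 0.949.
θ − 27° = arccos(√0.949) = 13.0°, giving θ ≈ 27 + 13.0 = 40.0°.

θ ≈ 40°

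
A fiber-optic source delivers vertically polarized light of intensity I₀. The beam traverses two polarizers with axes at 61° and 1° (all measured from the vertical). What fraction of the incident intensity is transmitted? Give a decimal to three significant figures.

≈ 0.0588 I₀

By Malus's law, I₁ = I₀ cos²(61° − 0°) = I₀ cos²(61°) = 0.235 I₀.
I₂ = I₁ cos²(1° − 61°) = 0.235 I₀ · cos²(60°) = 0.05876 I₀.
Transmitted fraction = 0.05876.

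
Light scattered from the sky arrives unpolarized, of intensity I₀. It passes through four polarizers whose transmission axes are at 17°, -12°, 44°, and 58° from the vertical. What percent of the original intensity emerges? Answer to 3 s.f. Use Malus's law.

≈ 11.3%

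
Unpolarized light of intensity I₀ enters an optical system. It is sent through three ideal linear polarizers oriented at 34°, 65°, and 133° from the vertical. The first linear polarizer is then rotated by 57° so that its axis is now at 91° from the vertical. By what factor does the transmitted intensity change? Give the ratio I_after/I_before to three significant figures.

I_new/I_old ≈ 1.10

Before rotation:
Unpolarized light through the first polarizer → I₁ = ½ I₀, now polarized at 34°.
I₂ = I₁ cos²(65° − 34°) = 0.5 I₀ · cos²(31°) = 0.3674 I₀.
I₃ = I₂ cos²(133° − 65°) = 0.3674 I₀ · cos²(68°) = 0.05155 I₀.
After rotation:
Unpolarized light through the first polarizer → I₁ = ½ I₀, now polarized at 91°.
I₂ = I₁ cos²(65° − 91°) = 0.5 I₀ · cos²(26°) = 0.4039 I₀.
I₃ = I₂ cos²(133° − 65°) = 0.4039 I₀ · cos²(68°) = 0.05668 I₀.
Ratio = 0.05668 / 0.05155 = 1.099.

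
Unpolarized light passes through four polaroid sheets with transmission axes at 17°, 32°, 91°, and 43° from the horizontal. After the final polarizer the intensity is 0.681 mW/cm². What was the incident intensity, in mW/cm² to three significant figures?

Unpolarized light through the first polarizer → I₁ = ½ I₀, now polarized at 17°.
I₂ = I₁ cos²(32° − 17°) = 0.5 I₀ · cos²(15°) = 0.4665 I₀.
I₃ = I₂ cos²(91° − 32°) = 0.4665 I₀ · cos²(59°) = 0.1237 I₀.
I₄ = I₃ cos²(43° − 91°) = 0.1237 I₀ · cos²(48°) = 0.05541 I₀.
So 0.681 mW/cm² = 0.05541 I₀, giving I₀ = 0.681/0.05541 = 12.29 mW/cm².

I₀ ≈ 12.3 mW/cm²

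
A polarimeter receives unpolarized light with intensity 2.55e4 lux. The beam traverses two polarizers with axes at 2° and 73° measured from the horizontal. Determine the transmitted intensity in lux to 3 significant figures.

Unpolarized light through the first polarizer → I₁ = 2.55e4 lux/2 = 1.275e+04 lux, polarized at 2°.
I₂ = I₁ · cos²(71°) = 1.275e+04 · 0.106 = 1351 lux.

I ≈ 1350 lux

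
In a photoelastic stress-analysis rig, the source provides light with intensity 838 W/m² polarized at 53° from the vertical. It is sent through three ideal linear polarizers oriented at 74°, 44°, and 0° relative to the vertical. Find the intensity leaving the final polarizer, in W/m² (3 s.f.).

I₁ = 838 W/m² · cos²(21°) = 730.4 W/m².
I₂ = I₁ · cos²(30°) = 730.4 · 0.75 = 547.8 W/m².
I₃ = I₂ · cos²(44°) = 547.8 · 0.5174 = 283.5 W/m².

I ≈ 283 W/m²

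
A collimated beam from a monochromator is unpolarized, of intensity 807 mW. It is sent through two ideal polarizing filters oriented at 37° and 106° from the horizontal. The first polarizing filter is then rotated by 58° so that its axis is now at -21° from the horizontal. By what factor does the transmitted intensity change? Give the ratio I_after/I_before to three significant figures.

Before rotation:
Unpolarized light through the first polarizer → I₁ = ½ I₀, now polarized at 37°.
I₂ = I₁ cos²(106° − 37°) = 0.5 I₀ · cos²(69°) = 0.06421 I₀.
After rotation:
Unpolarized light through the first polarizer → I₁ = ½ I₀, now polarized at -21°.
Angle between axes 1 and 2: 53°. I₂ = 0.5 I₀ · cos²(53°) = 0.1811 I₀.
Ratio = 0.1811 / 0.06421 = 2.82.

I_new/I_old ≈ 2.82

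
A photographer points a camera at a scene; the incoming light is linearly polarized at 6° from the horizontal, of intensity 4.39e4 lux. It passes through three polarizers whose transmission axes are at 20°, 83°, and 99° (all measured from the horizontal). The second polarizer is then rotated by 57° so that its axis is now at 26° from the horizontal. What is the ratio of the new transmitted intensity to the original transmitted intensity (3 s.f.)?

I_new/I_old ≈ 0.444

Before rotation:
I₁ = I₀ cos²(20° − 6°) = I₀ cos²(14°) = 0.9415 I₀.
I₂ = I₁ cos²(83° − 20°) = 0.9415 I₀ · cos²(63°) = 0.194 I₀.
I₃ = I₂ cos²(99° − 83°) = 0.194 I₀ · cos²(16°) = 0.1793 I₀.
After rotation:
I₁ = I₀ cos²(20° − 6°) = I₀ cos²(14°) = 0.9415 I₀.
I₂ = I₁ cos²(26° − 20°) = 0.9415 I₀ · cos²(6°) = 0.9312 I₀.
I₃ = I₂ cos²(99° − 26°) = 0.9312 I₀ · cos²(73°) = 0.0796 I₀.
Ratio = 0.0796 / 0.1793 = 0.4439.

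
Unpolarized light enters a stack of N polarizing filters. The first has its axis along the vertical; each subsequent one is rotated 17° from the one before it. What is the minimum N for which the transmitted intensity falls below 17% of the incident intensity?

N = 14

First polarizer halves the unpolarized light: factor 1/2.
Each further stage multiplies by cos²(17°) = 0.9145.
After N polarizers: T = 0.5·0.9145^(N−1). Require T < 0.17 ⇒ N−1 > ln(0.17/0.5)/ln(0.9145) = 12.07, so N−1 ≥ 13 and N = 14.
Check: N=14 gives T = 0.1565 < 0.17; N=13 gives T = 0.1711.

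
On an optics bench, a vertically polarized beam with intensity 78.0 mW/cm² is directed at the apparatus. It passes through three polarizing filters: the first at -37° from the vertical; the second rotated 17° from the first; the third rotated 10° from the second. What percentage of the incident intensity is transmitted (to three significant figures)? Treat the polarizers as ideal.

≈ 56.6%

I₁ = 78.0 mW/cm² · cos²(37°) = 49.75 mW/cm².
I₂ = I₁ · cos²(17°) = 49.75 · 0.9145 = 45.5 mW/cm².
I₃ = I₂ · cos²(10°) = 45.5 · 0.9698 = 44.13 mW/cm².
That is 56.57% of the incident intensity.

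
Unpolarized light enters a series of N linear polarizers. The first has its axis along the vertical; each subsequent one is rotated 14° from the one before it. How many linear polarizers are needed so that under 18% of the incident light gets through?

N = 18

First polarizer halves the unpolarized light: factor 1/2.
Each further stage multiplies by cos²(14°) = 0.9415.
After N polarizers: T = 0.5·0.9415^(N−1). Require T < 0.18 ⇒ N−1 > ln(0.18/0.5)/ln(0.9415) = 16.94, so N−1 ≥ 17 and N = 18.
Check: N=18 gives T = 0.1794 < 0.18; N=17 gives T = 0.1905.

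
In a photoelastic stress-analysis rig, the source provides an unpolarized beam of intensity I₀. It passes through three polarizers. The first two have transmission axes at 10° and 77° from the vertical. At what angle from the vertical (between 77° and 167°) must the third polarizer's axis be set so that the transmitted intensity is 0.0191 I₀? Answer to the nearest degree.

Unpolarized light through the first polarizer → I₁ = ½ I₀, now polarized at 10°.
I₂ = I₁ cos²(77° − 10°) = 0.5 I₀ · cos²(67°) = 0.07634 I₀.
Need I₃/I₀ = 0.0191, so cos²(θ − 77°) = 0.0191 / 0.07634 = 0.2502.
θ − 77° = arccos(√0.2502) = 60.0°, giving θ ≈ 77 + 60.0 = 137.0°.

θ ≈ 137°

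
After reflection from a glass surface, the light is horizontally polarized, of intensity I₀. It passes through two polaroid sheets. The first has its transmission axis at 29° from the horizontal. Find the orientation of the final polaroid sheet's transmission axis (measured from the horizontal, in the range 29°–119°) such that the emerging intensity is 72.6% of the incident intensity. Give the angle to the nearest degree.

θ ≈ 42°

By Malus's law, I₁ = I₀ cos²(29° − 0°) = I₀ cos²(29°) = 0.765 I₀.
Need I₂/I₀ = 0.726, so cos²(θ − 29°) = 0.726 / 0.765 = 0.9491.
θ − 29° = arccos(√0.9491) = 13.0°, giving θ ≈ 29 + 13.0 = 42.0°.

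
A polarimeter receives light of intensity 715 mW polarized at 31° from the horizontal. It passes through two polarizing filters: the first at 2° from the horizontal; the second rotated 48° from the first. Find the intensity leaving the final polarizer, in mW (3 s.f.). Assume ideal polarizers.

I ≈ 245 mW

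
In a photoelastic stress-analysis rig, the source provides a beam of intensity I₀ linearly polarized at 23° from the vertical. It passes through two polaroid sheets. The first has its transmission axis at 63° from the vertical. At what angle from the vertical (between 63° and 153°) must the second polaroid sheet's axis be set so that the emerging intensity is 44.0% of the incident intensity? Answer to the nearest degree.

θ ≈ 93°

I₁ = I₀ cos²(63° − 23°) = I₀ cos²(40°) = 0.5868 I₀.
Need I₂/I₀ = 0.44, so cos²(θ − 63°) = 0.44 / 0.5868 = 0.7498.
θ − 63° = arccos(√0.7498) = 30.0°, giving θ ≈ 63 + 30.0 = 93.0°.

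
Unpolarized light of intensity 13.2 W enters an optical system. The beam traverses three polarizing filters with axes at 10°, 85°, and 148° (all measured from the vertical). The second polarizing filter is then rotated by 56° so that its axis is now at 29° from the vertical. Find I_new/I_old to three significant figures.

I_new/I_old ≈ 15.2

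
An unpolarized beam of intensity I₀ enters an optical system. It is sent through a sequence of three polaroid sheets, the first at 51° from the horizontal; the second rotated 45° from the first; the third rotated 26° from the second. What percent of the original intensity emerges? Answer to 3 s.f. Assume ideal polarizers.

Unpolarized light through the first polarizer → I₁ = ½ I₀, now polarized at 51°.
I₂ = I₁ cos²(45°) = 0.5 · 0.5 I₀ = 0.25 I₀.
I₃ = I₂ cos²(26°) = 0.25 · 0.8078 I₀ = 0.202 I₀.
That is 20.2% of the incident intensity.

≈ 20.2%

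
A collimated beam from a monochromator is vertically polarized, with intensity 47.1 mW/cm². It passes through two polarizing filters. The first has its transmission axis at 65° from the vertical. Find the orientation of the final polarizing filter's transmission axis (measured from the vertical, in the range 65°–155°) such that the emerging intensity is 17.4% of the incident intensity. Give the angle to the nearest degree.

θ ≈ 74°

I₁ = I₀ cos²(65° − 0°) = I₀ cos²(65°) = 0.1786 I₀.
Need I₂/I₀ = 0.174, so cos²(θ − 65°) = 0.174 / 0.1786 = 0.9742.
θ − 65° = arccos(√0.9742) = 9.2°, giving θ ≈ 65 + 9.2 = 74.2°.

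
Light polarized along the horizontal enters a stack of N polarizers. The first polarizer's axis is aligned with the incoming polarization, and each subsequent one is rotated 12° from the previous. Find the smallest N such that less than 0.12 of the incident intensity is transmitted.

First polarizer is aligned with the polarization: full transmission.
Each further stage multiplies by cos²(12°) = 0.9568.
After N polarizers: T = 0.9568^(N−1). Require T < 0.12 ⇒ N−1 > ln(0.12)/ln(0.9568) = 47.98, so N−1 ≥ 48 and N = 49.
Check: N=49 gives T = 0.1199 < 0.12; N=48 gives T = 0.1253.

N = 49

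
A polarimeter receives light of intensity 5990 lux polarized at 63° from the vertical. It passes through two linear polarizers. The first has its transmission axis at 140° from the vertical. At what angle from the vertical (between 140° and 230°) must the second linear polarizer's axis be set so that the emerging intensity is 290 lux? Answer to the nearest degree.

θ ≈ 152°

I₁ = I₀ cos²(140° − 63°) = I₀ cos²(77°) = 0.0506 I₀.
Target fraction: 290 / 5990 lux = 0.04841 of I₀.
Need I₂/I₀ = 0.04841, so cos²(θ − 140°) = 0.04841 / 0.0506 = 0.9567.
θ − 140° = arccos(√0.9567) = 12.0°, giving θ ≈ 140 + 12.0 = 152.0°.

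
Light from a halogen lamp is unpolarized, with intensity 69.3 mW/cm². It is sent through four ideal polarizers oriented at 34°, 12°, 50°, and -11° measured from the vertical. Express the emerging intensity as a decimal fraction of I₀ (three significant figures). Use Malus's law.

I/I₀ ≈ 0.0627

Unpolarized light through the first polarizer → I₁ = 69.3 mW/cm²/2 = 34.65 mW/cm², polarized at 34°.
I₂ = I₁ · cos²(22°) = 34.65 · 0.8597 = 29.79 mW/cm².
I₃ = I₂ · cos²(38°) = 29.79 · 0.621 = 18.5 mW/cm².
I₄ = I₃ · cos²(61°) = 18.5 · 0.235 = 4.348 mW/cm².
Transmitted fraction = 0.06273.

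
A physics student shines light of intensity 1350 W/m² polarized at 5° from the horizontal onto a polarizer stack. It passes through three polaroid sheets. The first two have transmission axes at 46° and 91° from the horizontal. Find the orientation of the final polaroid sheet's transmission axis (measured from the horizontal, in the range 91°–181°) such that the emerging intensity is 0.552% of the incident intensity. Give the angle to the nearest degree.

θ ≈ 173°

By Malus's law, I₁ = I₀ cos²(46° − 5°) = I₀ cos²(41°) = 0.5696 I₀.
I₂ = I₁ cos²(91° − 46°) = 0.5696 I₀ · cos²(45°) = 0.2848 I₀.
Need I₃/I₀ = 0.00552, so cos²(θ − 91°) = 0.00552 / 0.2848 = 0.01938.
θ − 91° = arccos(√0.01938) = 82.0°, giving θ ≈ 91 + 82.0 = 173.0°.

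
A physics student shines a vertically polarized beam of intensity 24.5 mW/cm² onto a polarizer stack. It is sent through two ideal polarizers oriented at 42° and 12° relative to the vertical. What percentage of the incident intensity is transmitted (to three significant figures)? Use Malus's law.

≈ 41.4%

By Malus's law, I₁ = 24.5 mW/cm² · cos²(42°) = 13.53 mW/cm².
I₂ = I₁ · cos²(30°) = 13.53 · 0.75 = 10.15 mW/cm².
That is 41.42% of the incident intensity.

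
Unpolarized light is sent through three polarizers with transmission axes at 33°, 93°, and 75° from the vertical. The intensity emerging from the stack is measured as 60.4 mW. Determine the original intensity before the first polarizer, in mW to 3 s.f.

I₀ ≈ 534 mW

Unpolarized light through the first polarizer → I₁ = ½ I₀, now polarized at 33°.
I₂ = I₁ cos²(93° − 33°) = 0.5 I₀ · cos²(60°) = 0.125 I₀.
I₃ = I₂ cos²(75° − 93°) = 0.125 I₀ · cos²(18°) = 0.1131 I₀.
So 60.4 mW = 0.1131 I₀, giving I₀ = 60.4/0.1131 = 534.2 mW.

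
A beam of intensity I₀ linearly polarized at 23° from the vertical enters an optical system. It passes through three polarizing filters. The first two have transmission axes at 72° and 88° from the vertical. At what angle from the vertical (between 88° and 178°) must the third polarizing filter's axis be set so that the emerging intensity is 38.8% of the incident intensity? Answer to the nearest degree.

θ ≈ 97°

I₁ = I₀ cos²(72° − 23°) = I₀ cos²(49°) = 0.4304 I₀.
I₂ = I₁ cos²(88° − 72°) = 0.4304 I₀ · cos²(16°) = 0.3977 I₀.
Need I₃/I₀ = 0.388, so cos²(θ − 88°) = 0.388 / 0.3977 = 0.9756.
θ − 88° = arccos(√0.9756) = 9.0°, giving θ ≈ 88 + 9.0 = 97.0°.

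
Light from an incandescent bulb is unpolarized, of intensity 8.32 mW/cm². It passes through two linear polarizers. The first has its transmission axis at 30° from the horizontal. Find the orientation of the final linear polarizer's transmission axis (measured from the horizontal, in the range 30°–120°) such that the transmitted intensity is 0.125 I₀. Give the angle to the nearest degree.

θ ≈ 90°

Unpolarized light through the first polarizer → I₁ = ½ I₀, now polarized at 30°.
Need I₂/I₀ = 0.125, so cos²(θ − 30°) = 0.125 / 0.5 = 0.25.
θ − 30° = arccos(√0.25) = 60.0°, giving θ ≈ 30 + 60.0 = 90.0°.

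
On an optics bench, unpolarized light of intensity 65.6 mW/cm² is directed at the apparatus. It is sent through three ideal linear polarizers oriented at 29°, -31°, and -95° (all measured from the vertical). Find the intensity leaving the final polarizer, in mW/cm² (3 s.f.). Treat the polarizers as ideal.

Unpolarized light through the first polarizer → I₁ = 65.6 mW/cm²/2 = 32.8 mW/cm², polarized at 29°.
I₂ = I₁ · cos²(60°) = 32.8 · 0.25 = 8.2 mW/cm².
I₃ = I₂ · cos²(64°) = 8.2 · 0.1922 = 1.576 mW/cm².

I ≈ 1.58 mW/cm²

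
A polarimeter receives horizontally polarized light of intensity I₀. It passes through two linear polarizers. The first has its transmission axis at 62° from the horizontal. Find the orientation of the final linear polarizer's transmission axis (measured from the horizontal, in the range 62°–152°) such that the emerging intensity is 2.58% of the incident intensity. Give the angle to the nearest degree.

By Malus's law, I₁ = I₀ cos²(62° − 0°) = I₀ cos²(62°) = 0.2204 I₀.
Need I₂/I₀ = 0.0258, so cos²(θ − 62°) = 0.0258 / 0.2204 = 0.1171.
θ − 62° = arccos(√0.1171) = 70.0°, giving θ ≈ 62 + 70.0 = 132.0°.

θ ≈ 132°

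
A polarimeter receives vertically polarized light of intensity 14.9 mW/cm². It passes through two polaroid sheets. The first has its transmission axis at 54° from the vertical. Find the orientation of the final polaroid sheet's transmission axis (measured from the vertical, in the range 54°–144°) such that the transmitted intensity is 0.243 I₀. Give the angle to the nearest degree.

I₁ = I₀ cos²(54° − 0°) = I₀ cos²(54°) = 0.3455 I₀.
Need I₂/I₀ = 0.243, so cos²(θ − 54°) = 0.243 / 0.3455 = 0.7033.
θ − 54° = arccos(√0.7033) = 33.0°, giving θ ≈ 54 + 33.0 = 87.0°.

θ ≈ 87°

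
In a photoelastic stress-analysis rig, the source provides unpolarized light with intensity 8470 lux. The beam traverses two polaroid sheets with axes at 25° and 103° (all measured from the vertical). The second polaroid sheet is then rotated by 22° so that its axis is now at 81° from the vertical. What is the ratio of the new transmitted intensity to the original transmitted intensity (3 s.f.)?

I_new/I_old ≈ 7.23

Before rotation:
Unpolarized light through the first polarizer → I₁ = ½ I₀, now polarized at 25°.
I₂ = I₁ cos²(103° − 25°) = 0.5 I₀ · cos²(78°) = 0.02161 I₀.
After rotation:
Unpolarized light through the first polarizer → I₁ = ½ I₀, now polarized at 25°.
I₂ = I₁ cos²(81° − 25°) = 0.5 I₀ · cos²(56°) = 0.1563 I₀.
Ratio = 0.1563 / 0.02161 = 7.234.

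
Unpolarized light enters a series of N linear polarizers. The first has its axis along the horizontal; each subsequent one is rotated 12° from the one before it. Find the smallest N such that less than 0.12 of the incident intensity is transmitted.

N = 34

First polarizer halves the unpolarized light: factor 1/2.
Each further stage multiplies by cos²(12°) = 0.9568.
After N polarizers: T = 0.5·0.9568^(N−1). Require T < 0.12 ⇒ N−1 > ln(0.12/0.5)/ln(0.9568) = 32.30, so N−1 ≥ 33 and N = 34.
Check: N=34 gives T = 0.1163 < 0.12; N=33 gives T = 0.1216.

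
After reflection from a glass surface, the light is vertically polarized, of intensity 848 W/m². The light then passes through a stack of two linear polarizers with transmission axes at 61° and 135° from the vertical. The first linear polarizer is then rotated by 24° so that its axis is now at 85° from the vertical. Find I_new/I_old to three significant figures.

Before rotation:
I₁ = I₀ cos²(61° − 0°) = I₀ cos²(61°) = 0.235 I₀.
I₂ = I₁ cos²(135° − 61°) = 0.235 I₀ · cos²(74°) = 0.01786 I₀.
After rotation:
I₁ = I₀ cos²(85° − 0°) = I₀ cos²(85°) = 0.007596 I₀.
I₂ = I₁ cos²(135° − 85°) = 0.007596 I₀ · cos²(50°) = 0.003139 I₀.
Ratio = 0.003139 / 0.01786 = 0.1758.

I_new/I_old ≈ 0.176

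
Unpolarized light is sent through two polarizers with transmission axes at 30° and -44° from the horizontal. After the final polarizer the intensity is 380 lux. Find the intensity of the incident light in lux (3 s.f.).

I₀ ≈ 1.00e4 lux

Unpolarized light through the first polarizer → I₁ = ½ I₀, now polarized at 30°.
I₂ = I₁ cos²(-44° − 30°) = 0.5 I₀ · cos²(74°) = 0.03799 I₀.
So 380 lux = 0.03799 I₀, giving I₀ = 380/0.03799 = 1e+04 lux.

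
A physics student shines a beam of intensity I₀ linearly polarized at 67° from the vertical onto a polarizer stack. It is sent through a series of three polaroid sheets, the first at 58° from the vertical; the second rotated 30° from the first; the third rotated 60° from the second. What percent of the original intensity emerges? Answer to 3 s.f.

I₁ = I₀ cos²(58° − 67°) = I₀ cos²(9°) = 0.9755 I₀.
I₂ = I₁ cos²(30°) = 0.9755 · 0.75 I₀ = 0.7316 I₀.
I₃ = I₂ cos²(60°) = 0.7316 · 0.25 I₀ = 0.1829 I₀.
That is 18.29% of the incident intensity.

≈ 18.3%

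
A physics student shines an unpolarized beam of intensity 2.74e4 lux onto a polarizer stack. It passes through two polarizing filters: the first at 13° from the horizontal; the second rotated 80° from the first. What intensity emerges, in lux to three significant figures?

I ≈ 413 lux

Unpolarized light through the first polarizer → I₁ = 2.74e4 lux/2 = 1.37e+04 lux, polarized at 13°.
I₂ = I₁ · cos²(80°) = 1.37e+04 · 0.03015 = 413.1 lux.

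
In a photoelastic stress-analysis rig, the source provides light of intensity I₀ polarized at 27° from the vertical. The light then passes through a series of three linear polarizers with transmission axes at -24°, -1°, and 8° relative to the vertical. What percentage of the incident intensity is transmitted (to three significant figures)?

≈ 32.7%

I₁ = I₀ cos²(-24° − 27°) = I₀ cos²(51°) = 0.396 I₀.
I₂ = I₁ cos²(-1° + 24°) = 0.396 I₀ · cos²(23°) = 0.3356 I₀.
I₃ = I₂ cos²(8° + 1°) = 0.3356 I₀ · cos²(9°) = 0.3274 I₀.
That is 32.74% of the incident intensity.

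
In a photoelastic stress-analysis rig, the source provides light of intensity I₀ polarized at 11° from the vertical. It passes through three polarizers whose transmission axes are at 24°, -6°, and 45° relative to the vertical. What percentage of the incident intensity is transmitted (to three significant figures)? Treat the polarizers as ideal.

≈ 28.2%

I₁ = I₀ cos²(24° − 11°) = I₀ cos²(13°) = 0.9494 I₀.
I₂ = I₁ cos²(-6° − 24°) = 0.9494 I₀ · cos²(30°) = 0.712 I₀.
I₃ = I₂ cos²(45° + 6°) = 0.712 I₀ · cos²(51°) = 0.282 I₀.
That is 28.2% of the incident intensity.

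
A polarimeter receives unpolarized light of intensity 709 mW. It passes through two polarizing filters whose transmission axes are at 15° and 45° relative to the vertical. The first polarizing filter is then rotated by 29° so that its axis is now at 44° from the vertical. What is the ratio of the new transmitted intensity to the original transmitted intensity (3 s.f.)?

Before rotation:
Unpolarized light through the first polarizer → I₁ = ½ I₀, now polarized at 15°.
I₂ = I₁ cos²(45° − 15°) = 0.5 I₀ · cos²(30°) = 0.375 I₀.
After rotation:
Unpolarized light through the first polarizer → I₁ = ½ I₀, now polarized at 44°.
I₂ = I₁ cos²(45° − 44°) = 0.5 I₀ · cos²(1°) = 0.4998 I₀.
Ratio = 0.4998 / 0.375 = 1.333.

I_new/I_old ≈ 1.33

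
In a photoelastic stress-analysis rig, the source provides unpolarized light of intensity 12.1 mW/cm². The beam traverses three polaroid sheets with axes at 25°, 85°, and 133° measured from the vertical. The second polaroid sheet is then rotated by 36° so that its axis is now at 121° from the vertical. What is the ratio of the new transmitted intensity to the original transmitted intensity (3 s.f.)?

I_new/I_old ≈ 0.0934

Before rotation:
Unpolarized light through the first polarizer → I₁ = ½ I₀, now polarized at 25°.
I₂ = I₁ cos²(85° − 25°) = 0.5 I₀ · cos²(60°) = 0.125 I₀.
I₃ = I₂ cos²(133° − 85°) = 0.125 I₀ · cos²(48°) = 0.05597 I₀.
After rotation:
Unpolarized light through the first polarizer → I₁ = ½ I₀, now polarized at 25°.
Angle between axes 1 and 2: 84°. I₂ = 0.5 I₀ · cos²(84°) = 0.005463 I₀.
I₃ = I₂ cos²(133° − 121°) = 0.005463 I₀ · cos²(12°) = 0.005227 I₀.
Ratio = 0.005227 / 0.05597 = 0.09339.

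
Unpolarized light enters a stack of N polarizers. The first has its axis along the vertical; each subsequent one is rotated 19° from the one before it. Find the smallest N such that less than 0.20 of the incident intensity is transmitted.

First polarizer halves the unpolarized light: factor 1/2.
Each further stage multiplies by cos²(19°) = 0.894.
After N polarizers: T = 0.5·0.894^(N−1). Require T < 0.20 ⇒ N−1 > ln(0.20/0.5)/ln(0.894) = 8.18, so N−1 ≥ 9 and N = 10.
Check: N=10 gives T = 0.1824 < 0.20; N=9 gives T = 0.204.

N = 10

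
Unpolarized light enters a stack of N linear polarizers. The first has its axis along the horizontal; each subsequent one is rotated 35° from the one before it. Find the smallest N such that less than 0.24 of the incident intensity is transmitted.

First polarizer halves the unpolarized light: factor 1/2.
Each further stage multiplies by cos²(35°) = 0.671.
After N polarizers: T = 0.5·0.671^(N−1). Require T < 0.24 ⇒ N−1 > ln(0.24/0.5)/ln(0.671) = 1.84, so N−1 ≥ 2 and N = 3.
Check: N=3 gives T = 0.2251 < 0.24; N=2 gives T = 0.3355.

N = 3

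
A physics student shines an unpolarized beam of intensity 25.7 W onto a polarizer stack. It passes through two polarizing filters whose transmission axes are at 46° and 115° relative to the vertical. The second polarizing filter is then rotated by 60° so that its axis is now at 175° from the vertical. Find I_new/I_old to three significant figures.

I_new/I_old ≈ 3.08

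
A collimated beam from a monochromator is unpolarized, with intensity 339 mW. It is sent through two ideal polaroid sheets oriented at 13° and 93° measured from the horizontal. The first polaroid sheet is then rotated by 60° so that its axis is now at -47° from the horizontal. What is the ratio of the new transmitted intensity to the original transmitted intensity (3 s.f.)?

I_new/I_old ≈ 19.5

Before rotation:
Unpolarized light through the first polarizer → I₁ = ½ I₀, now polarized at 13°.
I₂ = I₁ cos²(93° − 13°) = 0.5 I₀ · cos²(80°) = 0.01508 I₀.
After rotation:
Unpolarized light through the first polarizer → I₁ = ½ I₀, now polarized at -47°.
Angle between axes 1 and 2: 40°. I₂ = 0.5 I₀ · cos²(40°) = 0.2934 I₀.
Ratio = 0.2934 / 0.01508 = 19.46.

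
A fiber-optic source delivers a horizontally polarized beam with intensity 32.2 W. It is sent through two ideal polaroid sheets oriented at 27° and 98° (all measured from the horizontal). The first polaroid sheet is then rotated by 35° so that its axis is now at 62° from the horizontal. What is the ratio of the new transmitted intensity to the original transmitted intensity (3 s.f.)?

Before rotation:
I₁ = I₀ cos²(27° − 0°) = I₀ cos²(27°) = 0.7939 I₀.
I₂ = I₁ cos²(98° − 27°) = 0.7939 I₀ · cos²(71°) = 0.08415 I₀.
After rotation:
I₁ = I₀ cos²(62° − 0°) = I₀ cos²(62°) = 0.2204 I₀.
I₂ = I₁ cos²(98° − 62°) = 0.2204 I₀ · cos²(36°) = 0.1443 I₀.
Ratio = 0.1443 / 0.08415 = 1.714.

I_new/I_old ≈ 1.71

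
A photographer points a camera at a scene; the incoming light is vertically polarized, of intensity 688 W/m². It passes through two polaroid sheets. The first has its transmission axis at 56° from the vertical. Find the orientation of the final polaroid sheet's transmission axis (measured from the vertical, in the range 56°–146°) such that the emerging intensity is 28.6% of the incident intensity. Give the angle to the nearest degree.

I₁ = I₀ cos²(56° − 0°) = I₀ cos²(56°) = 0.3127 I₀.
Need I₂/I₀ = 0.286, so cos²(θ − 56°) = 0.286 / 0.3127 = 0.9146.
θ − 56° = arccos(√0.9146) = 17.0°, giving θ ≈ 56 + 17.0 = 73.0°.

θ ≈ 73°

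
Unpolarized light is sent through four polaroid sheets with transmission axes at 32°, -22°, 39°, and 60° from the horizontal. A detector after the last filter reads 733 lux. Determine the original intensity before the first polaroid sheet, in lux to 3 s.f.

I₀ ≈ 2.07e4 lux

Unpolarized light through the first polarizer → I₁ = ½ I₀, now polarized at 32°.
I₂ = I₁ cos²(-22° − 32°) = 0.5 I₀ · cos²(54°) = 0.1727 I₀.
I₃ = I₂ cos²(39° + 22°) = 0.1727 I₀ · cos²(61°) = 0.0406 I₀.
I₄ = I₃ cos²(60° − 39°) = 0.0406 I₀ · cos²(21°) = 0.03539 I₀.
So 733 lux = 0.03539 I₀, giving I₀ = 733/0.03539 = 2.071e+04 lux.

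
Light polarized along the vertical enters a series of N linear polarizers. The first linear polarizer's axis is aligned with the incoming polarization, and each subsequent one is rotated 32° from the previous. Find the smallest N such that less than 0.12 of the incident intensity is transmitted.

N = 8

First polarizer is aligned with the polarization: full transmission.
Each further stage multiplies by cos²(32°) = 0.7192.
After N polarizers: T = 0.7192^(N−1). Require T < 0.12 ⇒ N−1 > ln(0.12)/ln(0.7192) = 6.43, so N−1 ≥ 7 and N = 8.
Check: N=8 gives T = 0.09951 < 0.12; N=7 gives T = 0.1384.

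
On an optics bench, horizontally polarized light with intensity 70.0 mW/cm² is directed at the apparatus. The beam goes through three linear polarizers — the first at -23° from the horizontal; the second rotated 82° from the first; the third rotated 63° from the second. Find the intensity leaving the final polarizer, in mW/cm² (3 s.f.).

By Malus's law, I₁ = 70.0 mW/cm² · cos²(23°) = 59.31 mW/cm².
I₂ = I₁ · cos²(82°) = 59.31 · 0.01937 = 1.149 mW/cm².
I₃ = I₂ · cos²(63°) = 1.149 · 0.2061 = 0.2368 mW/cm².

I ≈ 0.237 mW/cm²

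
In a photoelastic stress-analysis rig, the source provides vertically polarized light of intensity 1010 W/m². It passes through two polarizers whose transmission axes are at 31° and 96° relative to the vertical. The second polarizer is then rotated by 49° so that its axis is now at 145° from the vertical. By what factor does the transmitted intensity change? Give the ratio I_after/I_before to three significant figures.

Before rotation:
By Malus's law, I₁ = I₀ cos²(31° − 0°) = I₀ cos²(31°) = 0.7347 I₀.
I₂ = I₁ cos²(96° − 31°) = 0.7347 I₀ · cos²(65°) = 0.1312 I₀.
After rotation:
I₁ = I₀ cos²(31° − 0°) = I₀ cos²(31°) = 0.7347 I₀.
Angle between axes 1 and 2: 66°. I₂ = 0.7347 I₀ · cos²(66°) = 0.1216 I₀.
Ratio = 0.1216 / 0.1312 = 0.9263.

I_new/I_old ≈ 0.926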